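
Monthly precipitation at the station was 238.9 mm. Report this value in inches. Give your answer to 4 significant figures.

1 mm = 0.0393701 in, so 238.9 × 0.0393701 = 9.406 in.

9.406 in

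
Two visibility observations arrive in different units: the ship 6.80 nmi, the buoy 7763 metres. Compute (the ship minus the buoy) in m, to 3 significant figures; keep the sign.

4830 m

the ship: 6.80 nmi = 12593.60 m.
Difference: 12593.60 − 7763.00 = 4830 m.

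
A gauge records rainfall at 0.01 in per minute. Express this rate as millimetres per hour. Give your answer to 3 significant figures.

15.2 mm/hour

0.01 in/minute × 25.4 mm/in × 60 minute/hour = 15.2 mm/hour.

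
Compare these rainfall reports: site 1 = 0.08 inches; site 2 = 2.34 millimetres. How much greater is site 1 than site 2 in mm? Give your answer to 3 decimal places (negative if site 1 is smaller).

site 1: 0.08 in = 2.03200 mm.
Difference: 2.03200 − 2.34000 = -0.308 mm.

-0.308 mm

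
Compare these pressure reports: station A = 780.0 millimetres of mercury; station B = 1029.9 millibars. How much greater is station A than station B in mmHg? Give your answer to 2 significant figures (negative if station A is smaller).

station B: 1029.9 mb = 772.488 mmHg.
Difference: 780.000 − 772.488 = 7.5 mmHg.

7.5 mmHg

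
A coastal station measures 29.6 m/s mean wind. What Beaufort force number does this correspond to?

Beaufort force 11

29.6 m/s lies in the Beaufort 11 band (violent storm, 28.5–32.6 m/s).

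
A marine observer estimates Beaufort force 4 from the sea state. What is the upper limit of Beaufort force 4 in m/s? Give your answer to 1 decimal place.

7.9 m/s

Beaufort 4 (moderate breeze) spans 5.5–7.9 m/s.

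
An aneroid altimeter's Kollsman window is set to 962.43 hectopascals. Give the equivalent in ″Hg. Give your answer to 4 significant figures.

28.42 inHg

1 hPa = 0.02953 inHg, so 962.43 × 0.02953 = 28.42 inHg.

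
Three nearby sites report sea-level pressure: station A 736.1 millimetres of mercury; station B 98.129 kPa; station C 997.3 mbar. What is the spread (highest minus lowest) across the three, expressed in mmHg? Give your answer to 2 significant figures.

12 mmHg

station B: 98.129 kPa = 736.03 mmHg.
station C: 997.3 mb = 748.04 mmHg.
Spread: 748.04 − 736.03 = 12 mmHg.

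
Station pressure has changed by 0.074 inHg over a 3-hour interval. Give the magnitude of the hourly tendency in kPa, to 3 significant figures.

0.074 inHg / 3 h × 3.38639 kPa/inHg = 0.0835 kPa/h.

0.0835 kPa per hour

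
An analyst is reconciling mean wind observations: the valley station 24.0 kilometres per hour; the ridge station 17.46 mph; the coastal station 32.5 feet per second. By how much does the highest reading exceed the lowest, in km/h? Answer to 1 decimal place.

11.7 km/h

the ridge station: 17.46 mph = 28.099 km/h.
the coastal station: 32.5 ft/s = 35.662 km/h.
Spread: 35.662 − 24.000 = 11.7 km/h.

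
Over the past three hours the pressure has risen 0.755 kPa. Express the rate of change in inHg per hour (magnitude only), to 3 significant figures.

0.755 kPa / 3 h × 0.2953 inHg/kPa = 0.0743 inHg/h.

0.0743 inHg per hour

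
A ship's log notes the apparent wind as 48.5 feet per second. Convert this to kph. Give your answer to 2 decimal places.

1 ft/s = 1.09728 km/h, so 48.5 × 1.09728 = 53.22 km/h.

53.22 km/h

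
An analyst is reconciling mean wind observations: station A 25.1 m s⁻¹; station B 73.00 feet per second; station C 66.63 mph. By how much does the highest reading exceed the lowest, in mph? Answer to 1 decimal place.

station A: 25.1 m/s = 56.147 mph.
station B: 73.00 ft/s = 49.773 mph.
Spread: 66.630 − 49.773 = 16.9 mph.

16.9 mph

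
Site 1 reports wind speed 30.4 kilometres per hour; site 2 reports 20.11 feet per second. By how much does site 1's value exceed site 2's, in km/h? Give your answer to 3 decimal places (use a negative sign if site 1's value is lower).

site 2: 20.11 ft/s = 22.06630 km/h.
Difference: 30.40000 − 22.06630 = 8.334 km/h.

8.334 km/h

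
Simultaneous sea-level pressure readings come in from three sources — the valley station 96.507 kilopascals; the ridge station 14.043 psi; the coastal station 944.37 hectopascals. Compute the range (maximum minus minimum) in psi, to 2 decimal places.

0.35 psi

the valley station: 96.507 kPa = 13.9972 psi.
the coastal station: 944.37 hPa = 13.6969 psi.
Spread: 14.0430 − 13.6969 = 0.35 psi.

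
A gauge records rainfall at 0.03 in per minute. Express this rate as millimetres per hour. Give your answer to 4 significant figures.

45.72 mm/hour

0.03 in/minute × 25.4 mm/in × 60 minute/hour = 45.72 mm/hour.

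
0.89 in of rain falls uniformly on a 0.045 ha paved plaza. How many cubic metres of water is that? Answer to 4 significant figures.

Depth: 0.89 in × 25.4 = 22.606 mm.
Area: 0.045 ha = 450 m².
1 mm over 1 m² is 1 L, so volume = 22.606 × 450 = 10172.7 L = 10.17 m³.

10.17 cubic metres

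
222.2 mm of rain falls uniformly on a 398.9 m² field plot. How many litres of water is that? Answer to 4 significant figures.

88640 litres

1 mm over 1 m² is 1 L, so volume = 222.2 × 398.9 = 88635.58 L ≈ 88640 L.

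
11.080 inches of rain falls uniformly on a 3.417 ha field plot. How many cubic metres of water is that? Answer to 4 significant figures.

Depth: 11.080 in × 25.4 = 281.432 mm.
Area: 3.417 ha = 34170 m².
1 mm over 1 m² is 1 L, so volume = 281.432 × 34170 = 9616531.4 L = 9617 m³.

9617 cubic metres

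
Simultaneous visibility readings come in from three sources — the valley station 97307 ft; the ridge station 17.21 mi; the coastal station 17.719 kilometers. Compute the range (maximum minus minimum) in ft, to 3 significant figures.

the ridge station: 17.21 SM = 90868.80 ft.
the coastal station: 17.719 km = 58133.20 ft.
Spread: 97307.00 − 58133.20 = 39200 ft.

39200 ft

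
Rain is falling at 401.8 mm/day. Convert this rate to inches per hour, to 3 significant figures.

401.8 mm/day × 0.0393701 in/mm × 0.0416667 day/hour = 0.659 in/hour.

0.659 in/hour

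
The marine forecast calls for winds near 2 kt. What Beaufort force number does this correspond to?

Beaufort force 1

2 kt lies in the Beaufort 1 band (light air, 1–3 kt).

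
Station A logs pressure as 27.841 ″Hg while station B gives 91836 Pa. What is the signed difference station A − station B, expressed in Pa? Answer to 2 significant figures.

station A: 27.841 inHg = 94280.46 Pa.
Difference: 94280.46 − 91836.00 = 2400 Pa.

2400 Pa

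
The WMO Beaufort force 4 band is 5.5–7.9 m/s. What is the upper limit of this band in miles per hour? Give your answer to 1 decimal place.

5.5–7.9 m/s × 2.237 = 12.3–17.7 mph.

17.7 mph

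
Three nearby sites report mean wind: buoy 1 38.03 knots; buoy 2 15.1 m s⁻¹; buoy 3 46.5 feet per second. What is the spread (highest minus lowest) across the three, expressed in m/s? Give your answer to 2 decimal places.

5.39 m/s

buoy 1: 38.03 kt = 19.5643 m/s.
buoy 3: 46.5 ft/s = 14.1732 m/s.
Spread: 19.5643 − 14.1732 = 5.39 m/s.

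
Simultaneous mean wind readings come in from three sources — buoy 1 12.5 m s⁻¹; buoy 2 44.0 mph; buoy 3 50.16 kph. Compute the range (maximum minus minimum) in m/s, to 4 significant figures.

buoy 2: 44.0 mph = 19.66976 m/s.
buoy 3: 50.16 km/h = 13.93333 m/s.
Spread: 19.66976 − 12.50000 = 7.170 m/s.

7.170 m/s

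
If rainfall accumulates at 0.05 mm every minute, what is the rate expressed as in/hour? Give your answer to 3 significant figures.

0.118 in/hour

0.05 mm/minute × 0.0393701 in/mm × 60 minute/hour = 0.118 in/hour.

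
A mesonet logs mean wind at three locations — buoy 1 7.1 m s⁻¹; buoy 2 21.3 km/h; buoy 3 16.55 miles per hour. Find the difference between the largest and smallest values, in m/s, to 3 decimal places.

buoy 2: 21.3 km/h = 5.91667 m/s.
buoy 3: 16.55 mph = 7.39851 m/s.
Spread: 7.39851 − 5.91667 = 1.482 m/s.

1.482 m/s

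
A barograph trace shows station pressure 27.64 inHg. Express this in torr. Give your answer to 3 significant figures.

702 mmHg

1 inHg = 25.4 mmHg, so 27.64 × 25.4 = 702 mmHg.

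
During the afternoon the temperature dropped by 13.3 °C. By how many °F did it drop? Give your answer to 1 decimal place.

For a temperature change the 32° offset cancels: Δ°F = 13.3 × 1.8 = 23.9 °F.

23.9 °F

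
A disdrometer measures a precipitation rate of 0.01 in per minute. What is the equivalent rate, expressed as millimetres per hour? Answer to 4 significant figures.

15.24 mm/hour

0.01 in/minute × 25.4 mm/in × 60 minute/hour = 15.24 mm/hour.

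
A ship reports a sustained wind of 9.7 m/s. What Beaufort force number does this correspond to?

Beaufort force 5

9.7 m/s lies in the Beaufort 5 band (fresh breeze, 8.0–10.7 m/s).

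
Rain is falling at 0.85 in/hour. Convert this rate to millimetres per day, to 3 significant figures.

518 mm/day

0.85 in/hour × 25.4 mm/in × 24 hour/day = 518 mm/day.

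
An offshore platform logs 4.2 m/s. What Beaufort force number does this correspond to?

Beaufort force 3

4.2 m/s lies in the Beaufort 3 band (gentle breeze, 3.4–5.4 m/s).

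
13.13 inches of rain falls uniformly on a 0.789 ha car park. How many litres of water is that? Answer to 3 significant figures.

Depth: 13.13 in × 25.4 = 333.502 mm.
Area: 0.789 ha = 7890 m².
1 mm over 1 m² is 1 L, so volume = 333.502 × 7890 = 2631330.8 L ≈ 2630000 L.

2630000 litres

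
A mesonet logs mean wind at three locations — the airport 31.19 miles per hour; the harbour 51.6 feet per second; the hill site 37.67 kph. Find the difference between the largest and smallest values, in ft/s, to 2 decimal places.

17.27 ft/s

the airport: 31.19 mph = 45.7453 ft/s.
the hill site: 37.67 km/h = 34.3303 ft/s.
Spread: 51.6000 − 34.3303 = 17.27 ft/s.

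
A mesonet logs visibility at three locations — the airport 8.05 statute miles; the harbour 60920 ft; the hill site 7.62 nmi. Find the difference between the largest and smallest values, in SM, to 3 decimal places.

the harbour: 60920 ft = 11.53788 SM.
the hill site: 7.62 nmi = 8.76894 SM.
Spread: 11.53788 − 8.05000 = 3.488 SM.

3.488 SM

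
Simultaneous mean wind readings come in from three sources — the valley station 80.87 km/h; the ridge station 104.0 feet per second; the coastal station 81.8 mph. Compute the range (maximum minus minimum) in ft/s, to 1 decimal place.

the valley station: 80.87 km/h = 73.700 ft/s.
the coastal station: 81.8 mph = 119.973 ft/s.
Spread: 119.973 − 73.700 = 46.3 ft/s.

46.3 ft/s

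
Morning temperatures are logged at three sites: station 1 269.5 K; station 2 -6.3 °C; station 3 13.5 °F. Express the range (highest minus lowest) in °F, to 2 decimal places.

station 1: 269.5 K = -3.650 °C.
station 3: 13.5 °F = -10.278 °C.
Spread: (-3.650) − (-10.278) = 6.628 °C = 11.93 °F.

11.93 °F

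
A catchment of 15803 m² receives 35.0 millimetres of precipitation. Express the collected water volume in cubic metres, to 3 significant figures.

1 mm over 1 m² is 1 L, so volume = 35 × 15803 = 553105 L = 553 m³.

553 cubic metres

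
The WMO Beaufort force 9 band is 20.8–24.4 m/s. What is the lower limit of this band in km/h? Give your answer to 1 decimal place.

20.8–24.4 m/s × 3.6 = 74.9–87.8 km/h.

74.9 km/h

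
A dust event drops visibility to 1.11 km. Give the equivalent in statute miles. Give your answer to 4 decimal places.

0.6897 SM

1 km = 0.621371 SM, so 1.11 × 0.621371 = 0.6897 SM.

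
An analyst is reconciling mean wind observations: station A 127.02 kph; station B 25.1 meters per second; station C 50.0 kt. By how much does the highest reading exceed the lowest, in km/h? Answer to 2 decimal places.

36.66 km/h

station B: 25.1 m/s = 90.3600 km/h.
station C: 50.0 kt = 92.6000 km/h.
Spread: 127.0200 − 90.3600 = 36.66 km/h.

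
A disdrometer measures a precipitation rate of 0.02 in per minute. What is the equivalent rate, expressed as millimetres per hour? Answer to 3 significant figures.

0.02 in/minute × 25.4 mm/in × 60 minute/hour = 30.5 mm/hour.

30.5 mm/hour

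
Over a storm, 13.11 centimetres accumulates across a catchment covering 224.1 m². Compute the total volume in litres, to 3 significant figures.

29400 litres

Depth: 13.11 cm × 10 = 131.1 mm.
1 mm over 1 m² is 1 L, so volume = 131.1 × 224.1 = 29379.51 L ≈ 29400 L.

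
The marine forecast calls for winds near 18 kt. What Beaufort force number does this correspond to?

Beaufort force 5

18 kt lies in the Beaufort 5 band (fresh breeze, 17–21 kt).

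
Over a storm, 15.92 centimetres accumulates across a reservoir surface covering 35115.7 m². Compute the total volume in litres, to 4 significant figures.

5590000 litres

Depth: 15.92 cm × 10 = 159.2 mm.
1 mm over 1 m² is 1 L, so volume = 159.2 × 35115.7 = 5590419.4 L ≈ 5590000 L.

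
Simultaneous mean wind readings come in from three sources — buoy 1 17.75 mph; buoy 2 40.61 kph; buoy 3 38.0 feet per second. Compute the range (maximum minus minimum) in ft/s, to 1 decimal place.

buoy 1: 17.75 mph = 26.033 ft/s.
buoy 2: 40.61 km/h = 37.010 ft/s.
Spread: 38.000 − 26.033 = 12.0 ft/s.

12.0 ft/s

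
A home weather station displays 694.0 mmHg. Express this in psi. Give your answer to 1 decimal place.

13.4 psi

1 mmHg = 0.0193368 psi, so 694.0 × 0.0193368 = 13.4 psi.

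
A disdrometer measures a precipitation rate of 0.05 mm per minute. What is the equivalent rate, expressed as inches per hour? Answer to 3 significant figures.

0.05 mm/minute × 0.0393701 in/mm × 60 minute/hour = 0.118 in/hour.

0.118 in/hour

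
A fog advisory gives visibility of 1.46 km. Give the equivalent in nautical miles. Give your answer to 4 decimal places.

0.7883 nmi

1 km = 0.539957 nmi, so 1.46 × 0.539957 = 0.7883 nmi.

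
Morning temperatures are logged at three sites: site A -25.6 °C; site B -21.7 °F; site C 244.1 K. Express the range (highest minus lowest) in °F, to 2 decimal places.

site B: -21.7 °F = -29.833 °C.
site C: 244.1 K = -29.050 °C.
Spread: (-25.600) − (-29.833) = 4.233 °C = 7.62 °F.

7.62 °F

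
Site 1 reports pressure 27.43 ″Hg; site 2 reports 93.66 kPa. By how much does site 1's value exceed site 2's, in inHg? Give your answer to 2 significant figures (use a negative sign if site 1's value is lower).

site 2: 93.66 kPa = 27.6578 inHg.
Difference: 27.4300 − 27.6578 = -0.23 inHg.

-0.23 inHg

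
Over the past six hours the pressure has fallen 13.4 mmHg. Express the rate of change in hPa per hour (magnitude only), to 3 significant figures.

2.98 hPa per hour

13.4 mmHg / 6 h × 1.33322 hPa/mmHg = 2.98 hPa/h.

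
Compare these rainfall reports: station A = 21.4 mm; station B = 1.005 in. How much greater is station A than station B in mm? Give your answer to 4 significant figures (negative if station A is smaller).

-4.127 mm

station B: 1.005 in = 25.52700 mm.
Difference: 21.40000 − 25.52700 = -4.127 mm.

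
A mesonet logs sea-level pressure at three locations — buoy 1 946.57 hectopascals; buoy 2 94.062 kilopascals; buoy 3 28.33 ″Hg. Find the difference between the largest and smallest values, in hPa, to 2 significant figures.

buoy 2: 94.062 kPa = 940.62 hPa.
buoy 3: 28.33 inHg = 959.36 hPa.
Spread: 959.36 − 940.62 = 19 hPa.

19 hPa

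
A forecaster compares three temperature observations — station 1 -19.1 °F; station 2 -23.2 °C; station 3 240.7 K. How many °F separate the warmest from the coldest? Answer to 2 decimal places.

station 1: -19.1 °F = -28.389 °C.
station 3: 240.7 K = -32.450 °C.
Spread: (-23.200) − (-32.450) = 9.250 °C = 16.65 °F.

16.65 °F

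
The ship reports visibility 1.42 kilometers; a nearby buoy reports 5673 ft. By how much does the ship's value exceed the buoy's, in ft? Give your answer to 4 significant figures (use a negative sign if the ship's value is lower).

-1014 ft

the ship: 1.42 km = 4658.79 ft.
Difference: 4658.79 − 5673.00 = -1014 ft.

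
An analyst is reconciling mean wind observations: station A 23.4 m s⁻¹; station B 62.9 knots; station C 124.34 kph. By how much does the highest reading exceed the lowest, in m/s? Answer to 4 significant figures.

11.14 m/s

station B: 62.9 kt = 32.3586 m/s.
station C: 124.34 km/h = 34.5389 m/s.
Spread: 34.5389 − 23.4000 = 11.14 m/s.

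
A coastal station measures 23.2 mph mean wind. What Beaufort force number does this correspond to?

Beaufort force 5

23.2 mph = 10.4 m/s, which is Beaufort 5 (fresh breeze, 8.0–10.7 m/s).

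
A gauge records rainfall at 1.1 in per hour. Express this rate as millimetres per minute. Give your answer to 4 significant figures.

0.4657 mm/minute

1.1 in/hour × 25.4 mm/in × 0.0166667 hour/minute = 0.4657 mm/minute.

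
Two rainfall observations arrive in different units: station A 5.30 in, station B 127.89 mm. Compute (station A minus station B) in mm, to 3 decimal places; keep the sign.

station A: 5.30 in = 134.62000 mm.
Difference: 134.62000 − 127.89000 = 6.730 mm.

6.730 mm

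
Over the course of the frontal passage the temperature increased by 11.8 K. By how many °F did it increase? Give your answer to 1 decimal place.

21.2 °F

A change of 1 °C equals a change of 1.8 °F: Δ°F = 11.8 × 1.8 = 21.2 °F.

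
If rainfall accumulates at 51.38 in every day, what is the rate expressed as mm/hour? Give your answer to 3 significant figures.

51.38 in/day × 25.4 mm/in × 0.0416667 day/hour = 54.4 mm/hour.

54.4 mm/hour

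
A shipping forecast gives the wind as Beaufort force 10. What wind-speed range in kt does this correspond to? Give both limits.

Beaufort 10 (storm) spans 48–55 knots.

48 to 55 kt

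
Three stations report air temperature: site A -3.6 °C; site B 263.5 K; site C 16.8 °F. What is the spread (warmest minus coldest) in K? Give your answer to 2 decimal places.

6.05 K

site B: 263.5 K = -9.650 °C.
site C: 16.8 °F = -8.444 °C.
Spread: (-3.600) − (-9.650) = 6.050 °C.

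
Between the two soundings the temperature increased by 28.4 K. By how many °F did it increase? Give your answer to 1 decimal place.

A change of 1 °C equals a change of 1.8 °F: Δ°F = 28.4 × 1.8 = 51.1 °F.

51.1 °F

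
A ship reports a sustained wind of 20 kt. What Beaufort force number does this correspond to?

20 kt lies in the Beaufort 5 band (fresh breeze, 17–21 kt).

Beaufort force 5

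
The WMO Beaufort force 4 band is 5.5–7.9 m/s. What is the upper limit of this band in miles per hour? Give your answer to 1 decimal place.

17.7 mph

5.5–7.9 m/s × 2.237 = 12.3–17.7 mph.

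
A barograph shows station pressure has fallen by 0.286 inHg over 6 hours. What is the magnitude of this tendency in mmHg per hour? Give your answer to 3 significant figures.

0.286 inHg / 6 h × 25.4 mmHg/inHg = 1.21 mmHg/h.

1.21 mmHg per hour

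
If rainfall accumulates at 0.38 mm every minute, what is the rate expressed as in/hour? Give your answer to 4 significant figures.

0.8976 in/hour

0.38 mm/minute × 0.0393701 in/mm × 60 minute/hour = 0.8976 in/hour.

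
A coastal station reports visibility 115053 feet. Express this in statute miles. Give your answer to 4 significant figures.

21.79 SM

1 ft = 0.000189394 SM, so 115053 × 0.000189394 = 21.79 SM.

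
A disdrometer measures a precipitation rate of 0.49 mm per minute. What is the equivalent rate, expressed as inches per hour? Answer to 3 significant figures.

1.16 in/hour

0.49 mm/minute × 0.0393701 in/mm × 60 minute/hour = 1.16 in/hour.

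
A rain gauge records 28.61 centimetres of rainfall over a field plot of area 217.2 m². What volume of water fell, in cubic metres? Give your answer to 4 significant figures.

Depth: 28.61 cm × 10 = 286.1 mm.
1 mm over 1 m² is 1 L, so volume = 286.1 × 217.2 = 62140.92 L = 62.14 m³.

62.14 cubic metres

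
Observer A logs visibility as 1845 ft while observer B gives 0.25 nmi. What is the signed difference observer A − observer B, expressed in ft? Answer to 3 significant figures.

326 ft

observer B: 0.25 nmi = 1519.03 ft.
Difference: 1845.00 − 1519.03 = 326 ft.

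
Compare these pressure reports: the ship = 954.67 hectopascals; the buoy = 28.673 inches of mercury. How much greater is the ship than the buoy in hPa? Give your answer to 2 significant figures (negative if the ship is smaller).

the buoy: 28.673 inHg = 970.98 hPa.
Difference: 954.67 − 970.98 = -16 hPa.

-16 hPa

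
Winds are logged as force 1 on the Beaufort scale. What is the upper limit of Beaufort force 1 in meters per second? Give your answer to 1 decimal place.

Beaufort 1 (light air) spans 0.3–1.5 m/s.

1.5 m/s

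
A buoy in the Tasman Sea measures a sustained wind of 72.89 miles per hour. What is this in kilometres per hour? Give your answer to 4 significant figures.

117.3 km/h

1 mph = 1.60934 km/h, so 72.89 × 1.60934 = 117.3 km/h.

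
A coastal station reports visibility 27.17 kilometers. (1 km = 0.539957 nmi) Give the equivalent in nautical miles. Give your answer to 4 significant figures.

1 km = 0.539957 nmi, so 27.17 × 0.539957 = 14.67 nmi.

14.67 nmi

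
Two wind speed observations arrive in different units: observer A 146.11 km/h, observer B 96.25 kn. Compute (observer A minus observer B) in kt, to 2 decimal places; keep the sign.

-17.36 kt

observer A: 146.11 km/h = 78.8931 kt.
Difference: 78.8931 − 96.2500 = -17.36 kt.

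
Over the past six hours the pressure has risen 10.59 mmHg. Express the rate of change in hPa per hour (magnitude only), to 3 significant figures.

2.35 hPa per hour

10.59 mmHg / 6 h × 1.33322 hPa/mmHg = 2.35 hPa/h.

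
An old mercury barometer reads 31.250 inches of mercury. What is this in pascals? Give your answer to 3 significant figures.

106000 Pa

1 inHg = 3386.39 Pa, so 31.250 × 3386.39 = 106000 Pa.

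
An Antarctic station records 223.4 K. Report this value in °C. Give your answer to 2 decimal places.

°C = 223.4 − 273.15 = -49.75 °C.

-49.75 °C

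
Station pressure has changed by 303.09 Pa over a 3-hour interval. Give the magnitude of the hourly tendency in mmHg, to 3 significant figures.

0.758 mmHg per hour

303.09 Pa / 3 h × 0.00750062 mmHg/Pa = 0.758 mmHg/h.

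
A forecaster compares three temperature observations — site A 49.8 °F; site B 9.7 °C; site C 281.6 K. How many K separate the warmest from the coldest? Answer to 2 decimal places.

site A: 49.8 °F = 9.889 °C.
site C: 281.6 K = 8.450 °C.
Spread: 9.889 − 8.450 = 1.439 °C.

1.44 K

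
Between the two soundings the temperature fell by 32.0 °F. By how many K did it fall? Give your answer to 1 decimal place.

A change of 1 °C equals a change of 1.8 °F: ΔK = 32.0 × 0.5556 = 17.8 K.

17.8 K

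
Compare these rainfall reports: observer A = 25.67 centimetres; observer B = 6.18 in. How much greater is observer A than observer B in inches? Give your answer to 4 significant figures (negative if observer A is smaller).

observer A: 25.67 cm = 10.10630 in.
Difference: 10.10630 − 6.18000 = 3.926 in.

3.926 in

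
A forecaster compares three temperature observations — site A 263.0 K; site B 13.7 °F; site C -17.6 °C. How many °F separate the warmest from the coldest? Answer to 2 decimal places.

site A: 263.0 K = -10.150 °C.
site B: 13.7 °F = -10.167 °C.
Spread: (-10.150) − (-17.600) = 7.450 °C = 13.41 °F.

13.41 °F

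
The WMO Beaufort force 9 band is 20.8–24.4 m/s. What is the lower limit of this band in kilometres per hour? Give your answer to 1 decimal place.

74.9 km/h

20.8–24.4 m/s × 3.6 = 74.9–87.8 km/h.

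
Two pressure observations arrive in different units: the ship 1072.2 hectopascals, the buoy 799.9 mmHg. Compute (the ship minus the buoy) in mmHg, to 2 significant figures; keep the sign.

the ship: 1072.2 hPa = 804.216 mmHg.
Difference: 804.216 − 799.900 = 4.3 mmHg.

4.3 mmHg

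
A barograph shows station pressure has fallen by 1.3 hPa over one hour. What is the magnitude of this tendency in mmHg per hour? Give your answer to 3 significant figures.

0.975 mmHg per hour

1.3 hPa / 1 h × 0.750062 mmHg/hPa = 0.975 mmHg/h.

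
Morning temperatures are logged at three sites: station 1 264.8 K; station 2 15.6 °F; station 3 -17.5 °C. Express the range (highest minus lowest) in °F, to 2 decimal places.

16.47 °F

station 1: 264.8 K = -8.350 °C.
station 2: 15.6 °F = -9.111 °C.
Spread: (-8.350) − (-17.500) = 9.150 °C = 16.47 °F.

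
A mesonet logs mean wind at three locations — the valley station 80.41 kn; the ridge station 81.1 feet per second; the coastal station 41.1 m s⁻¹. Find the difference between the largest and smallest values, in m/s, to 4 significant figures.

the valley station: 80.41 kt = 41.3665 m/s.
the ridge station: 81.1 ft/s = 24.7193 m/s.
Spread: 41.3665 − 24.7193 = 16.65 m/s.

16.65 m/s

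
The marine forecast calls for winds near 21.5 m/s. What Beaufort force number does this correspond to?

Beaufort force 9

21.5 m/s lies in the Beaufort 9 band (strong gale, 20.8–24.4 m/s).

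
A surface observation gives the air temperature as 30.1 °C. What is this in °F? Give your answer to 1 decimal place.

86.2 °F

°F = °C × 9/5 + 32 = 30.1 × 1.8 + 32 = 86.2 °F.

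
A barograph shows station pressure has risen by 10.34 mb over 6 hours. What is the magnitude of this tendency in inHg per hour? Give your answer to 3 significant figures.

10.34 mb / 6 h × 0.02953 inHg/mb = 0.0509 inHg/h.

0.0509 inHg per hour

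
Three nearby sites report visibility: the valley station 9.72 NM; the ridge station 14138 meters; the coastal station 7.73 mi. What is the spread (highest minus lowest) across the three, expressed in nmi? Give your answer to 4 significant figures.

3.003 nmi

the ridge station: 14138 m = 7.63391 nmi.
the coastal station: 7.73 SM = 6.71719 nmi.
Spread: 9.72000 − 6.71719 = 3.003 nmi.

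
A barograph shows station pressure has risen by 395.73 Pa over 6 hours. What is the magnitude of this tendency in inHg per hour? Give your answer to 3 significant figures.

395.73 Pa / 6 h × 0.0002953 inHg/Pa = 0.0195 inHg/h.

0.0195 inHg per hour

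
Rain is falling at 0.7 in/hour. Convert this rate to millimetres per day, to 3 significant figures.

427 mm/day

0.7 in/hour × 25.4 mm/in × 24 hour/day = 427 mm/day.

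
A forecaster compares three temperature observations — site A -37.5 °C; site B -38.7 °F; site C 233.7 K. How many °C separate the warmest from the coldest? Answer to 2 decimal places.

site B: -38.7 °F = -39.278 °C.
site C: 233.7 K = -39.450 °C.
Spread: (-37.500) − (-39.450) = 1.950 °C.

1.95 °C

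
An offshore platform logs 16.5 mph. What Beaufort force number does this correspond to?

Beaufort force 4

16.5 mph = 7.4 m/s, which is Beaufort 4 (moderate breeze, 5.5–7.9 m/s).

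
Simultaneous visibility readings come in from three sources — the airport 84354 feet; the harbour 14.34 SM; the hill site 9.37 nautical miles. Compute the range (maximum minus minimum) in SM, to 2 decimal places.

5.19 SM

the airport: 84354 ft = 15.9761 SM.
the hill site: 9.37 nmi = 10.7828 SM.
Spread: 15.9761 − 10.7828 = 5.19 SM.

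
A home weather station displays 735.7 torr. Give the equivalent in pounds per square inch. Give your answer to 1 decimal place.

1 mmHg = 0.0193368 psi, so 735.7 × 0.0193368 = 14.2 psi.

14.2 psi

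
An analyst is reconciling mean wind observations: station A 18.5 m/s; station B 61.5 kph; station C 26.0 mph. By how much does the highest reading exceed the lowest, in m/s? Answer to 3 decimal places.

6.877 m/s

station B: 61.5 km/h = 17.08333 m/s.
station C: 26.0 mph = 11.62304 m/s.
Spread: 18.50000 − 11.62304 = 6.877 m/s.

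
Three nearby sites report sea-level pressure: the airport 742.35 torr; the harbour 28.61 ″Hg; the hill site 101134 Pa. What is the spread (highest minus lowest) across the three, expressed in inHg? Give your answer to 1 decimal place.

1.3 inHg

the airport: 742.35 mmHg = 29.226 inHg.
the hill site: 101134 Pa = 29.865 inHg.
Spread: 29.865 − 28.610 = 1.3 inHg.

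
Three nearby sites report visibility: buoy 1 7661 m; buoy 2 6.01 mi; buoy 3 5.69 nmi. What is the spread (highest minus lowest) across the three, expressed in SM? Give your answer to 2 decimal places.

1.79 SM

buoy 1: 7661 m = 4.7603 SM.
buoy 3: 5.69 nmi = 6.5479 SM.
Spread: 6.5479 − 4.7603 = 1.79 SM.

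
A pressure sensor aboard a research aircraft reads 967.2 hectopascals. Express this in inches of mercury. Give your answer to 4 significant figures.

1 hPa = 0.02953 inHg, so 967.2 × 0.02953 = 28.56 inHg.

28.56 inHg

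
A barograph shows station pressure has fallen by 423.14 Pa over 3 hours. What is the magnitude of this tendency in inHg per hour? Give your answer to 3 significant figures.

423.14 Pa / 3 h × 0.0002953 inHg/Pa = 0.0417 inHg/h.

0.0417 inHg per hour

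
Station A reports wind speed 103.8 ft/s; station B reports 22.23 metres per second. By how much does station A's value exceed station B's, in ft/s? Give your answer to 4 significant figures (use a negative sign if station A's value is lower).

station B: 22.23 m/s = 72.9331 ft/s.
Difference: 103.8000 − 72.9331 = 30.87 ft/s.

30.87 ft/s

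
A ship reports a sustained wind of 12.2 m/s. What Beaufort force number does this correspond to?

12.2 m/s lies in the Beaufort 6 band (strong breeze, 10.8–13.8 m/s).

Beaufort force 6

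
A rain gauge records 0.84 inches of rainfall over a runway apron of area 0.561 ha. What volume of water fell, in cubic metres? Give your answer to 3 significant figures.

Depth: 0.84 in × 25.4 = 21.336 mm.
Area: 0.561 ha = 5610 m².
1 mm over 1 m² is 1 L, so volume = 21.336 × 5610 = 119694.96 L = 120 m³.

120 cubic metres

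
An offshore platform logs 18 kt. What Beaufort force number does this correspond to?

Beaufort force 5

18 kt lies in the Beaufort 5 band (fresh breeze, 17–21 kt).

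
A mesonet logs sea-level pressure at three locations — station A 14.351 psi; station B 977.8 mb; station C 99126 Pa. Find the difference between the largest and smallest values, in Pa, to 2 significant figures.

station A: 14.351 psi = 98946.66 Pa.
station B: 977.8 mb = 97780.00 Pa.
Spread: 99126.00 − 97780.00 = 1300 Pa.

1300 Pa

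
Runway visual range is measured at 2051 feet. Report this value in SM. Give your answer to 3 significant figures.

1 ft = 0.000189394 SM, so 2051 × 0.000189394 = 0.388 SM.

0.388 SM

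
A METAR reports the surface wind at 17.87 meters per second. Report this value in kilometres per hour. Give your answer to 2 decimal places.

64.33 km/h

1 m/s = 3.6 km/h, so 17.87 × 3.6 = 64.33 km/h.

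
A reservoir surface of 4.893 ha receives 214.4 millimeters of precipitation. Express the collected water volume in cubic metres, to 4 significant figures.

10490 cubic metres

Area: 4.893 ha = 48930 m².
1 mm over 1 m² is 1 L, so volume = 214.4 × 48930 = 10490592 L = 10490 m³.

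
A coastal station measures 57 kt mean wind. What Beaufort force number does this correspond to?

Beaufort force 11

57 kt lies in the Beaufort 11 band (violent storm, 56–63 kt).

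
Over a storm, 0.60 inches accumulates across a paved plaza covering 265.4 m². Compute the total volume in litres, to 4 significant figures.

Depth: 0.60 in × 25.4 = 15.24 mm.
1 mm over 1 m² is 1 L, so volume = 15.24 × 265.4 = 4044.696 L ≈ 4045 L.

4045 litres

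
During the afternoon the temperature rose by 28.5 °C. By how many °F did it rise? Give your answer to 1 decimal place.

51.3 °F

Converting a difference, only the 9/5 scale factor applies: Δ°F = 28.5 × 1.8 = 51.3 °F.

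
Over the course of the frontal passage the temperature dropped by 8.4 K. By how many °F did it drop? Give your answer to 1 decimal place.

15.1 °F

For a temperature change the 32° offset cancels: Δ°F = 8.4 × 1.8 = 15.1 °F.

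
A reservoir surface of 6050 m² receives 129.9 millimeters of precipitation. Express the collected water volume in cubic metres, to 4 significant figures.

785.9 cubic metres

1 mm over 1 m² is 1 L, so volume = 129.9 × 6050 = 785895 L = 785.9 m³.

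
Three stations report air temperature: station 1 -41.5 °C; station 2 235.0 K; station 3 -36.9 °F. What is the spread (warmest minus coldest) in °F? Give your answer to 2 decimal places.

station 2: 235.0 K = -38.150 °C.
station 3: -36.9 °F = -38.278 °C.
Spread: (-38.150) − (-41.500) = 3.350 °C = 6.03 °F.

6.03 °F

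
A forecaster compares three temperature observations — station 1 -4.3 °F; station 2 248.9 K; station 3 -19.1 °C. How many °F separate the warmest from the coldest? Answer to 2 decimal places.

station 1: -4.3 °F = -20.167 °C.
station 2: 248.9 K = -24.250 °C.
Spread: (-19.100) − (-24.250) = 5.150 °C = 9.27 °F.

9.27 °F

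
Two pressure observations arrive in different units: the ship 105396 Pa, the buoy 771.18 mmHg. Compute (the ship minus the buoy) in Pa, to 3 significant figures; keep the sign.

the buoy: 771.18 mmHg = 102815.56 Pa.
Difference: 105396.00 − 102815.56 = 2580 Pa.

2580 Pa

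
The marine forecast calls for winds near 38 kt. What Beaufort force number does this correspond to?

38 kt lies in the Beaufort 8 band (gale, 34–40 kt).

Beaufort force 8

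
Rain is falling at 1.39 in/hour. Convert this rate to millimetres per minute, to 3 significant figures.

0.588 mm/minute

1.39 in/hour × 25.4 mm/in × 0.0166667 hour/minute = 0.588 mm/minute.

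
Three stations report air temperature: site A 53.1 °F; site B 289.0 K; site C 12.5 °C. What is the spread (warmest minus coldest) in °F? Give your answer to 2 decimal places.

site A: 53.1 °F = 11.722 °C.
site B: 289.0 K = 15.850 °C.
Spread: 15.850 − 11.722 = 4.128 °C = 7.43 °F.

7.43 °F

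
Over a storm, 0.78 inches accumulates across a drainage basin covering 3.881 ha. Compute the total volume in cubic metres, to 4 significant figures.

Depth: 0.78 in × 25.4 = 19.812 mm.
Area: 3.881 ha = 38810 m².
1 mm over 1 m² is 1 L, so volume = 19.812 × 38810 = 768903.72 L = 768.9 m³.

768.9 cubic metres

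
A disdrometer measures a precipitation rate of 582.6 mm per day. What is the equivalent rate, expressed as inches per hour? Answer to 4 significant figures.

0.9557 in/hour

582.6 mm/day × 0.0393701 in/mm × 0.0416667 day/hour = 0.9557 in/hour.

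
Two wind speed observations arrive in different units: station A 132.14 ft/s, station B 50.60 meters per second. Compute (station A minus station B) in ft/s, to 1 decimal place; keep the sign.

station B: 50.60 m/s = 166.010 ft/s.
Difference: 132.140 − 166.010 = -33.9 ft/s.

-33.9 ft/s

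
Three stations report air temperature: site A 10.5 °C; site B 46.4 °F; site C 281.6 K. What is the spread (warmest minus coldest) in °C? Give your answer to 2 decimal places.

2.50 °C

site B: 46.4 °F = 8.000 °C.
site C: 281.6 K = 8.450 °C.
Spread: 10.500 − 8.000 = 2.500 °C.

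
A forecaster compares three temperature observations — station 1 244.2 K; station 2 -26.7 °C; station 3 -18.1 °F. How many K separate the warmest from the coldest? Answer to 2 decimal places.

station 1: 244.2 K = -28.950 °C.
station 3: -18.1 °F = -27.833 °C.
Spread: (-26.700) − (-28.950) = 2.250 °C.

2.25 K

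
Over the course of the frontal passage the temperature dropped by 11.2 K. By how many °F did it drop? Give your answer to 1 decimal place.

20.2 °F

For a temperature change the 32° offset cancels: Δ°F = 11.2 × 1.8 = 20.2 °F.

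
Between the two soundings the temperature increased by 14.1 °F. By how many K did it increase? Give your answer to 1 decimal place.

For a temperature change the 32° offset cancels: ΔK = 14.1 × 0.5556 = 7.8 K.

7.8 K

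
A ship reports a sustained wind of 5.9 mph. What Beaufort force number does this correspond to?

Beaufort force 2

5.9 mph = 2.6 m/s, which is Beaufort 2 (light breeze, 1.6–3.3 m/s).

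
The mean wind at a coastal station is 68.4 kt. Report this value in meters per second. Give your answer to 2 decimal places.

35.19 m/s

1 kt = 0.514444 m/s, so 68.4 × 0.514444 = 35.19 m/s.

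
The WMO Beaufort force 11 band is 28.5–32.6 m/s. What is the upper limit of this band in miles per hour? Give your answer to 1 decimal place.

28.5–32.6 m/s × 2.237 = 63.8–72.9 mph.

72.9 mph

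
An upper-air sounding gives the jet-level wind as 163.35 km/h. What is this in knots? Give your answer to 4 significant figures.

1 km/h = 0.539957 kt, so 163.35 × 0.539957 = 88.20 kt.

88.20 kt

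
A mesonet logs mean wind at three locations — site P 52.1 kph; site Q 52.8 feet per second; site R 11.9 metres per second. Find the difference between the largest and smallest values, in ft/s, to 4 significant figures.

13.76 ft/s

site P: 52.1 km/h = 47.4810 ft/s.
site R: 11.9 m/s = 39.0420 ft/s.
Spread: 52.8000 − 39.0420 = 13.76 ft/s.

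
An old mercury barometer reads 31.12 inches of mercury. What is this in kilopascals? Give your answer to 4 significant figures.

1 inHg = 3.38639 kPa, so 31.12 × 3.38639 = 105.4 kPa.

105.4 kPa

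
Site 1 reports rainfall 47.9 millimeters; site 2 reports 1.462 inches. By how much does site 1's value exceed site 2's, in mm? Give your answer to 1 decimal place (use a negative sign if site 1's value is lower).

10.8 mm

site 2: 1.462 in = 37.135 mm.
Difference: 47.900 − 37.135 = 10.8 mm.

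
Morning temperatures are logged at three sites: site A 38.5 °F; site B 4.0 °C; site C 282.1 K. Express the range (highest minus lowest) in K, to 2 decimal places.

site A: 38.5 °F = 3.611 °C.
site C: 282.1 K = 8.950 °C.
Spread: 8.950 − 3.611 = 5.339 °C.

5.34 K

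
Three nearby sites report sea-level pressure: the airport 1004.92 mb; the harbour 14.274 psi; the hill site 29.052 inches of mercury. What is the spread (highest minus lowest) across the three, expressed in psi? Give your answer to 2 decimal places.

the airport: 1004.92 mb = 14.5751 psi.
the hill site: 29.052 inHg = 14.2690 psi.
Spread: 14.5751 − 14.2690 = 0.31 psi.

0.31 psi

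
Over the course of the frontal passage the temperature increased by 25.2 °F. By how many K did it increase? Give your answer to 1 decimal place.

14.0 K

For a temperature change the 32° offset cancels: ΔK = 25.2 × 0.5556 = 14.0 K.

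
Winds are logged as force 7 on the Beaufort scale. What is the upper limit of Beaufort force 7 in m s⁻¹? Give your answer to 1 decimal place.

17.1 m/s

Beaufort 7 (near gale) spans 13.9–17.1 m/s.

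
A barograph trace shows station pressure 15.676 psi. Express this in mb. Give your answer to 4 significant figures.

1 psi = 68.9476 mb, so 15.676 × 68.9476 = 1081 mb.

1081 mb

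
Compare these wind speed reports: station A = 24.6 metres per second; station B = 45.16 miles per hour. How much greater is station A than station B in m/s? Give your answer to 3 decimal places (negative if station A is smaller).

station B: 45.16 mph = 20.18833 m/s.
Difference: 24.60000 − 20.18833 = 4.412 m/s.

4.412 m/s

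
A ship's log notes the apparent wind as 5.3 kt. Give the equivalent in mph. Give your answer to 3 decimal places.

1 kt = 1.15078 mph, so 5.3 × 1.15078 = 6.099 mph.

6.099 mph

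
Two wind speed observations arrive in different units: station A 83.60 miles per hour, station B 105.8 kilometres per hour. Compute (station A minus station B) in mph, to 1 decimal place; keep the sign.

station B: 105.8 km/h = 65.741 mph.
Difference: 83.600 − 65.741 = 17.9 mph.

17.9 mph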